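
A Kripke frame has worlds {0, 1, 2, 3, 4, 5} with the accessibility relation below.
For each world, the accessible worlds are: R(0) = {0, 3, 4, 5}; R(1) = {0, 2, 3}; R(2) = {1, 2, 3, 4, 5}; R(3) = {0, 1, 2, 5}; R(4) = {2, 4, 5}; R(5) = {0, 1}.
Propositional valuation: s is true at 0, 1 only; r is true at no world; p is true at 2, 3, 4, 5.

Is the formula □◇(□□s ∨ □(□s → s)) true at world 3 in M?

No

Recall that □ψ holds at a world iff ψ holds at every accessible world, and ◇ψ holds iff ψ holds at some accessible world.
At 3: □◇(□□s ∨ □(□s → s)) requires ◇(□□s ∨ □(□s → s)) at every successor {0, 1, 2, 5}.
  ◇(□□s ∨ □(□s → s)) fails at 1, so □◇(□□s ∨ □(□s → s)) is false at 3.
    At 1: ◇(□□s ∨ □(□s → s)) requires □□s ∨ □(□s → s) at some successor in {0, 2, 3}.
      At 0: □□s ∨ □(□s → s) is false.
      At 2: □□s ∨ □(□s → s) is false.
      At 3: □□s ∨ □(□s → s) is false.
    So ◇(□□s ∨ □(□s → s)) is false at 1.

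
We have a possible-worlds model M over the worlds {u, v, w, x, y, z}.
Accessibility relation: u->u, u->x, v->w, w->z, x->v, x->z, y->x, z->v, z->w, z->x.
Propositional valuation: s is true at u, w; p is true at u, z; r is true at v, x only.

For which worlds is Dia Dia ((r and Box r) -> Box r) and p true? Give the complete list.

Let φ = Dia Dia ((r and Box r) -> Box r) and p. Evaluate φ at each world:
  u (successors {u, x}): φ is true.
  v (successors {w}): φ is false.
  w (successors {z}): φ is false.
  x (successors {v, z}): φ is false.
  y (successors {x}): φ is false.
  z (successors {v, w, x}): φ is true.
For instance, at y:
  At y: Dia Dia ((r and Box r) -> Box r) is true, p is false, so Dia Dia ((r and Box r) -> Box r) and p is false.
    At y: Dia Dia ((r and Box r) -> Box r) requires Dia ((r and Box r) -> Box r) at some successor in {x}.
      Dia ((r and Box r) -> Box r) holds at x, so Dia Dia ((r and Box r) -> Box r) is true at y.
Satisfying worlds: {u, z}

u, z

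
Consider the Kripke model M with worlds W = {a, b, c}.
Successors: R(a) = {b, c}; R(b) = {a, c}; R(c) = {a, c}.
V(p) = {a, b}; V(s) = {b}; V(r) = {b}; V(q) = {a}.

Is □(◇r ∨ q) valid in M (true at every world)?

No

Recall that □ψ holds at a world iff ψ holds at every accessible world, and ◇ψ holds iff ψ holds at some accessible world.
Let φ = □(◇r ∨ q). Evaluate φ at each world:
  a (successors {b, c}): φ is false.
  b (successors {a, c}): φ is false.
  c (successors {a, c}): φ is false.
Detail at a (counterexample):
  At a: □(◇r ∨ q) requires ◇r ∨ q at every successor {b, c}.
    ◇r ∨ q fails at b, so □(◇r ∨ q) is false at a.
      At b: ◇r is false, q is false, so ◇r ∨ q is false.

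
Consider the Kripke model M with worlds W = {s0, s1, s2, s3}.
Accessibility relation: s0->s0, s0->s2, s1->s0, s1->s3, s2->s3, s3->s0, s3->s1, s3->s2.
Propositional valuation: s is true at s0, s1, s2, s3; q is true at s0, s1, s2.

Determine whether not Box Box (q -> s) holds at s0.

At s0: Box Box (q -> s) is true, so not Box Box (q -> s) is false.
  At s0: Box Box (q -> s) requires Box (q -> s) at every successor {s0, s2}.
      At s0: Box (q -> s) requires q -> s at every successor {s0, s2}.
        At s0: q -> s is true.
        At s2: q -> s is true.
      So Box (q -> s) is true at s0.
      At s2: Box (q -> s) requires q -> s at every successor {s3}.
        At s3: q -> s is true.
      So Box (q -> s) is true at s2.
  So Box Box (q -> s) is true at s0.

No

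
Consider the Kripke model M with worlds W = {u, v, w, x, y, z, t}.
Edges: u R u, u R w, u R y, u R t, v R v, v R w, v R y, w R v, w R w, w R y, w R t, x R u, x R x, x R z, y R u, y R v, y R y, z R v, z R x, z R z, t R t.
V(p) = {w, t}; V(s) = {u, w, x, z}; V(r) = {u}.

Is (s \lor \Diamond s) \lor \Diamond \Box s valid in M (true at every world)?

Let φ = (s \lor \Diamond s) \lor \Diamond \Box s. Evaluate φ at each world:
  u (successors {u, w, y, t}): φ is true.
  v (successors {v, w, y}): φ is true.
  w (successors {v, w, y, t}): φ is true.
  x (successors {u, x, z}): φ is true.
  y (successors {u, v, y}): φ is true.
  z (successors {v, x, z}): φ is true.
  t (successors {t}): φ is false.
Detail at t (counterexample):
  At t: s \lor \Diamond s is false, \Diamond \Box s is false, so (s \lor \Diamond s) \lor \Diamond \Box s is false.
    At t: s is false, \Diamond s is false, so s \lor \Diamond s is false.
      At t: \Diamond s requires s at some successor in {t}.
        At t: s is false.
      So \Diamond s is false at t.
    At t: \Diamond \Box s requires \Box s at some successor in {t}.
      At t: \Box s is false.
    So \Diamond \Box s is false at t.

No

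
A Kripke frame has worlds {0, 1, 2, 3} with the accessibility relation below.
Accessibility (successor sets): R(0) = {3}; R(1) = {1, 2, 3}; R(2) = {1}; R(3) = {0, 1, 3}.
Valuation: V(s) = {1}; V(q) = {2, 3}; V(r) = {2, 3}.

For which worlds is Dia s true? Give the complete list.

Recall that Dia ψ holds at a world iff ψ holds at some accessible world.
Let φ = Dia s. Evaluate φ at each world:
  0 (successors {3}): φ is false.
  1 (successors {1, 2, 3}): φ is true.
  2 (successors {1}): φ is true.
  3 (successors {0, 1, 3}): φ is true.
For instance, at 1:
  At 1: Dia s requires s at some successor in {1, 2, 3}.
    s holds at 1, so Dia s is true at 1.
Satisfying worlds: {1, 2, 3}

1, 2, 3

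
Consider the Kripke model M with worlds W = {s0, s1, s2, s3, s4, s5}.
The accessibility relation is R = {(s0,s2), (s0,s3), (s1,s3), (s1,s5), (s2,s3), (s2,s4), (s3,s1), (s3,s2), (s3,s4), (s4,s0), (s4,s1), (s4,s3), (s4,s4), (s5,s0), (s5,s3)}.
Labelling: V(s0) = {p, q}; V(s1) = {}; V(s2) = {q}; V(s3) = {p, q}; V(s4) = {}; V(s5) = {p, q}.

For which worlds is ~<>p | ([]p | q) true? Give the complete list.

Let φ = ~<>p | ([]p | q). Evaluate φ at each world:
  s0 (successors {s2, s3}): φ is true.
  s1 (successors {s3, s5}): φ is true.
  s2 (successors {s3, s4}): φ is true.
  s3 (successors {s1, s2, s4}): φ is true.
  s4 (successors {s0, s1, s3, s4}): φ is false.
  s5 (successors {s0, s3}): φ is true.
For instance, at s1:
  At s1: ~<>p is false, []p | q is true, so ~<>p | ([]p | q) is true.
    At s1: <>p is true, so ~<>p is false.
      At s1: <>p requires p at some successor in {s3, s5}.
        p holds at s3, so <>p is true at s1.
    At s1: []p is true, q is false, so []p | q is true.
      At s1: []p requires p at every successor {s3, s5}.
        At s3: p is true.
        At s5: p is true.
      So []p is true at s1.
Satisfying worlds: {s0, s1, s2, s3, s5}

s0, s1, s2, s3, s5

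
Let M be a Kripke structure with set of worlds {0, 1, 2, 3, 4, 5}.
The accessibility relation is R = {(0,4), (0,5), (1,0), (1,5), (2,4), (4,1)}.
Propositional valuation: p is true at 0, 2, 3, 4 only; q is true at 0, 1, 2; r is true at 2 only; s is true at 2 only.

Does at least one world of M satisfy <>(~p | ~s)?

Let φ = <>(~p | ~s). Evaluate φ at each world:
  0 (successors {4, 5}): φ is true.
  1 (successors {0, 5}): φ is true.
  2 (successors {4}): φ is true.
  3 (successors ∅): φ is false.
  4 (successors {1}): φ is true.
  5 (successors ∅): φ is false.
Detail at 0 (witness):
  At 0: <>(~p | ~s) requires ~p | ~s at some successor in {4, 5}.
    ~p | ~s holds at 4, so <>(~p | ~s) is true at 0.

Yes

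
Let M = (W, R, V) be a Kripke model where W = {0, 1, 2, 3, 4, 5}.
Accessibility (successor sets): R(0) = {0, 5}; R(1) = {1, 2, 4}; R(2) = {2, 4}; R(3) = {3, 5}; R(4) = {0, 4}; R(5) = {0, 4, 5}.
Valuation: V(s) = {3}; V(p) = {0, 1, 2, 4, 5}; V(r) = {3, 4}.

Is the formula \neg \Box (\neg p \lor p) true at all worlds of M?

Recall that \Box ψ holds at a world iff ψ holds at every accessible world, and \Diamond ψ holds iff ψ holds at some accessible world.
Let φ = \neg \Box (\neg p \lor p). Evaluate φ at each world:
  0 (successors {0, 5}): φ is false.
  1 (successors {1, 2, 4}): φ is false.
  2 (successors {2, 4}): φ is false.
  3 (successors {3, 5}): φ is false.
  4 (successors {0, 4}): φ is false.
  5 (successors {0, 4, 5}): φ is false.
Detail at 0 (counterexample):
  At 0: \Box (\neg p \lor p) is true, so \neg \Box (\neg p \lor p) is false.
    At 0: \Box (\neg p \lor p) requires \neg p \lor p at every successor {0, 5}.
      At 0: \neg p \lor p is true.
      At 5: \neg p \lor p is true.
    So \Box (\neg p \lor p) is true at 0.

No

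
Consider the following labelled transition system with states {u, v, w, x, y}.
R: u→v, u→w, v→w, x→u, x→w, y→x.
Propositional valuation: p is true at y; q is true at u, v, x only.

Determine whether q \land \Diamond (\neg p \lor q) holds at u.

At u: q is true, \Diamond (\neg p \lor q) is true, so q \land \Diamond (\neg p \lor q) is true.
  At u: \Diamond (\neg p \lor q) requires \neg p \lor q at some successor in {v, w}.
    \neg p \lor q holds at v, so \Diamond (\neg p \lor q) is true at u.

Yes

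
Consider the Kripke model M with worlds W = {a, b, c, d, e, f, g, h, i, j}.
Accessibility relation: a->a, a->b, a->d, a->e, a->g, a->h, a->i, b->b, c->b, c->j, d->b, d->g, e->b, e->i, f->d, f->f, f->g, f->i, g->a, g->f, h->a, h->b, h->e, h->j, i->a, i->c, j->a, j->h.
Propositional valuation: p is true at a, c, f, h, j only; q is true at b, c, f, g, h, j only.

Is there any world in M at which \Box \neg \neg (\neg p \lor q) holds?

Let φ = \Box \neg \neg (\neg p \lor q). Evaluate φ at each world:
  a (successors {a, b, d, e, g, h, i}): φ is false.
  b (successors {b}): φ is true.
  c (successors {b, j}): φ is true.
  d (successors {b, g}): φ is true.
  e (successors {b, i}): φ is true.
  f (successors {d, f, g, i}): φ is true.
  g (successors {a, f}): φ is false.
  h (successors {a, b, e, j}): φ is false.
  i (successors {a, c}): φ is false.
  j (successors {a, h}): φ is false.
Detail at b (witness):
  At b: \Box \neg \neg (\neg p \lor q) requires \neg \neg (\neg p \lor q) at every successor {b}.
    At b: \neg \neg (\neg p \lor q) is true.
  So \Box \neg \neg (\neg p \lor q) is true at b.

Yes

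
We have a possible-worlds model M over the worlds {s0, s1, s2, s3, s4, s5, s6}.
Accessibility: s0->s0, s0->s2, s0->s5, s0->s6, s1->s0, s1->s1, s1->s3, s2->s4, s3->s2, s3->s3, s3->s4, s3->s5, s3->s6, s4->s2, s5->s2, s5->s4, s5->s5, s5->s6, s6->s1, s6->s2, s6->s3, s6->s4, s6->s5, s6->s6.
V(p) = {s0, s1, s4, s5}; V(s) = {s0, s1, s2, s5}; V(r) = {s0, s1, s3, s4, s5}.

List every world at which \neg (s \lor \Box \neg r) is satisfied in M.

s3, s6

Recall that \Box ψ holds at a world iff ψ holds at every accessible world, and \Diamond ψ holds iff ψ holds at some accessible world.
Let φ = \neg (s \lor \Box \neg r). Evaluate φ at each world:
  s0 (successors {s0, s2, s5, s6}): φ is false.
  s1 (successors {s0, s1, s3}): φ is false.
  s2 (successors {s4}): φ is false.
  s3 (successors {s2, s3, s4, s5, s6}): φ is true.
  s4 (successors {s2}): φ is false.
  s5 (successors {s2, s4, s5, s6}): φ is false.
  s6 (successors {s1, s2, s3, s4, s5, s6}): φ is true.
For instance, at s5:
  At s5: s \lor \Box \neg r is true, so \neg (s \lor \Box \neg r) is false.
    At s5: s is true, \Box \neg r is false, so s \lor \Box \neg r is true.
      At s5: \Box \neg r requires \neg r at every successor {s2, s4, s5, s6}.
        \neg r fails at s4, so \Box \neg r is false at s5.
Satisfying worlds: {s3, s6}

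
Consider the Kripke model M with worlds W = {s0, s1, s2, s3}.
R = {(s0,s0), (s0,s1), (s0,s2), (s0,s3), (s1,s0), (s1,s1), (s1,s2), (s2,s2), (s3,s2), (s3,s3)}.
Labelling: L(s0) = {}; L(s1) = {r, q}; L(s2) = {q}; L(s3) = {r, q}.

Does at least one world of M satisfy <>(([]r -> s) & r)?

Let φ = <>(([]r -> s) & r). Evaluate φ at each world:
  s0 (successors {s0, s1, s2, s3}): φ is true.
  s1 (successors {s0, s1, s2}): φ is true.
  s2 (successors {s2}): φ is false.
  s3 (successors {s2, s3}): φ is true.
Detail at s0 (witness):
  At s0: <>(([]r -> s) & r) requires ([]r -> s) & r at some successor in {s0, s1, s2, s3}.
    ([]r -> s) & r holds at s1, so <>(([]r -> s) & r) is true at s0.
      At s1: []r -> s is true, r is true, so ([]r -> s) & r is true.

Yes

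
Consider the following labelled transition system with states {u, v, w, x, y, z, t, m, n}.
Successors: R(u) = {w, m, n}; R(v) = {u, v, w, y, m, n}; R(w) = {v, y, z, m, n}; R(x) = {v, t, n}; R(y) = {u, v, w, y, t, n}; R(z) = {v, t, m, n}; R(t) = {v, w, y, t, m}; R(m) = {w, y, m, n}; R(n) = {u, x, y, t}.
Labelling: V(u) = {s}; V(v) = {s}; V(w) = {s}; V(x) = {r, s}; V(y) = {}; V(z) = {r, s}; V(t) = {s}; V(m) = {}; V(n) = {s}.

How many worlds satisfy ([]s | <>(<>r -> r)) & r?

Recall that []ψ holds at a world iff ψ holds at every accessible world, and <>ψ holds iff ψ holds at some accessible world.
Let φ = ([]s | <>(<>r -> r)) & r. Evaluate φ at each world:
  u (successors {w, m, n}): φ is false.
  v (successors {u, v, w, y, m, n}): φ is false.
  w (successors {v, y, z, m, n}): φ is false.
  x (successors {v, t, n}): φ is true.
  y (successors {u, v, w, y, t, n}): φ is false.
  z (successors {v, t, m, n}): φ is true.
  t (successors {v, w, y, t, m}): φ is false.
  m (successors {w, y, m, n}): φ is false.
  n (successors {u, x, y, t}): φ is false.
For instance, at w:
  At w: []s | <>(<>r -> r) is true, r is false, so ([]s | <>(<>r -> r)) & r is false.
    At w: []s is false, <>(<>r -> r) is true, so []s | <>(<>r -> r) is true.
      At w: []s requires s at every successor {v, y, z, m, n}.
        s fails at y, so []s is false at w.
      At w: <>(<>r -> r) requires <>r -> r at some successor in {v, y, z, m, n}.
        <>r -> r holds at v, so <>(<>r -> r) is true at w.
Satisfying worlds: {x, z}

2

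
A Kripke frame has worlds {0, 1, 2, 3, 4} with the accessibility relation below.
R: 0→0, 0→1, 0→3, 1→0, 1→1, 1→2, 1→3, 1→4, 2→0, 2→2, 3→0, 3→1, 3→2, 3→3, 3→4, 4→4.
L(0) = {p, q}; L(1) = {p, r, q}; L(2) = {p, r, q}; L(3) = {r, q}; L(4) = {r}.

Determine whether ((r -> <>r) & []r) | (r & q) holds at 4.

At 4: (r -> <>r) & []r is true, r & q is false, so ((r -> <>r) & []r) | (r & q) is true.
  At 4: r -> <>r is true, []r is true, so (r -> <>r) & []r is true.
    At 4: r is true, <>r is true, so r -> <>r is true.
      At 4: <>r requires r at some successor in {4}.
        r holds at 4, so <>r is true at 4.
    At 4: []r requires r at every successor {4}.
      At 4: r is true.
    So []r is true at 4.

Yes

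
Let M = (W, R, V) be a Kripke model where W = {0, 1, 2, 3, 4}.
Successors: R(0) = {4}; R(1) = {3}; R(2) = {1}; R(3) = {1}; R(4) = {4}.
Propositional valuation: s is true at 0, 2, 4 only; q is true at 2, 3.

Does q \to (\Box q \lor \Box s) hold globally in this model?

Let φ = q \to (\Box q \lor \Box s). Evaluate φ at each world:
  0 (successors {4}): φ is true.
  1 (successors {3}): φ is true.
  2 (successors {1}): φ is false.
  3 (successors {1}): φ is false.
  4 (successors {4}): φ is true.
Detail at 2 (counterexample):
  At 2: q is true, \Box q \lor \Box s is false, so q \to (\Box q \lor \Box s) is false.
    At 2: \Box q is false, \Box s is false, so \Box q \lor \Box s is false.
      At 2: \Box q requires q at every successor {1}.
        q fails at 1, so \Box q is false at 2.
      At 2: \Box s requires s at every successor {1}.
        s fails at 1, so \Box s is false at 2.

No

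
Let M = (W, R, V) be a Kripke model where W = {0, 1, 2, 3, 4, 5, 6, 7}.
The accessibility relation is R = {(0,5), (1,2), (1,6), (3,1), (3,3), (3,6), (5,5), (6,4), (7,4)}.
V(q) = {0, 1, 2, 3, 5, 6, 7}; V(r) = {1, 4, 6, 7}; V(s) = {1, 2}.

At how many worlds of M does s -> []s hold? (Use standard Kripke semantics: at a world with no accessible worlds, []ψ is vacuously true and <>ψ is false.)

Let φ = s -> []s. Evaluate φ at each world:
  0 (successors {5}): φ is true.
  1 (successors {2, 6}): φ is false.
  2 (successors ∅): φ is true.
  3 (successors {1, 3, 6}): φ is true.
  4 (successors ∅): φ is true.
  5 (successors {5}): φ is true.
  6 (successors {4}): φ is true.
  7 (successors {4}): φ is true.
For instance, at 6:
  At 6: s is false, []s is false, so s -> []s is true.
    At 6: []s requires s at every successor {4}.
      s fails at 4, so []s is false at 6.
Satisfying worlds: {0, 2, 3, 4, 5, 6, 7}

7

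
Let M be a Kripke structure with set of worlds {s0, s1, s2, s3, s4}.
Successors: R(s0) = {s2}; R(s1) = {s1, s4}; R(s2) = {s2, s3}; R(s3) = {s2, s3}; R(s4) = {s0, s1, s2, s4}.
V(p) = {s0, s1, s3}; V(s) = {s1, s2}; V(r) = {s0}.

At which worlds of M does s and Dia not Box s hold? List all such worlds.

Let φ = s and Dia not Box s. Evaluate φ at each world:
  s0 (successors {s2}): φ is false.
  s1 (successors {s1, s4}): φ is true.
  s2 (successors {s2, s3}): φ is true.
  s3 (successors {s2, s3}): φ is false.
  s4 (successors {s0, s1, s2, s4}): φ is false.
For instance, at s1:
  At s1: s is true, Dia not Box s is true, so s and Dia not Box s is true.
    At s1: Dia not Box s requires not Box s at some successor in {s1, s4}.
      not Box s holds at s1, so Dia not Box s is true at s1.
Satisfying worlds: {s1, s2}

s1, s2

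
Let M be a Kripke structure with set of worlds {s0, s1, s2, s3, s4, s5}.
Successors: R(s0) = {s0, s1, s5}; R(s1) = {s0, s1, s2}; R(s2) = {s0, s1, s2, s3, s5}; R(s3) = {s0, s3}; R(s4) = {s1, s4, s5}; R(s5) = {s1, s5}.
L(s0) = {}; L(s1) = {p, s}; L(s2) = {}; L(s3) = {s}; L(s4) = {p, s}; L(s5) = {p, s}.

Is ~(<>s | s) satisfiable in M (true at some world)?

Let φ = ~(<>s | s). Evaluate φ at each world:
  s0 (successors {s0, s1, s5}): φ is false.
  s1 (successors {s0, s1, s2}): φ is false.
  s2 (successors {s0, s1, s2, s3, s5}): φ is false.
  s3 (successors {s0, s3}): φ is false.
  s4 (successors {s1, s4, s5}): φ is false.
  s5 (successors {s1, s5}): φ is false.
For instance, at s2:
  At s2: <>s | s is true, so ~(<>s | s) is false.
    At s2: <>s is true, s is false, so <>s | s is true.
      At s2: <>s requires s at some successor in {s0, s1, s2, s3, s5}.
        s holds at s1, so <>s is true at s2.

No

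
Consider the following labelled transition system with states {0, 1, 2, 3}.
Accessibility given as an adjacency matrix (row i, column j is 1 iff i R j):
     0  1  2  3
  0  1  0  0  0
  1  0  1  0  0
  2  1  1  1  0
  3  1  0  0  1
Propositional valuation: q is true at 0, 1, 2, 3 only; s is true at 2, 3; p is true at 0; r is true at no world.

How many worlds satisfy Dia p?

3

Let φ = Dia p. Evaluate φ at each world:
  0 (successors {0}): φ is true.
  1 (successors {1}): φ is false.
  2 (successors {0, 1, 2}): φ is true.
  3 (successors {0, 3}): φ is true.
For instance, at 2:
  At 2: Dia p requires p at some successor in {0, 1, 2}.
    p holds at 0, so Dia p is true at 2.
Satisfying worlds: {0, 2, 3}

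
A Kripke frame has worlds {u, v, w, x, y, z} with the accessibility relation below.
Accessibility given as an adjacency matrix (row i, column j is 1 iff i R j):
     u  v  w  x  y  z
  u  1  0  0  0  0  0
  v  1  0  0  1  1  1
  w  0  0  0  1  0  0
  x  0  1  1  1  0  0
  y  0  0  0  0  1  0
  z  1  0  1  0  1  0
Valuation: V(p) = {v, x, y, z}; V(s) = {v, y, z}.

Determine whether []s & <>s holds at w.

At w: []s is false, <>s is false, so []s & <>s is false.
  At w: []s requires s at every successor {x}.
    s fails at x, so []s is false at w.
  At w: <>s requires s at some successor in {x}.
    At x: s is false.
  So <>s is false at w.

No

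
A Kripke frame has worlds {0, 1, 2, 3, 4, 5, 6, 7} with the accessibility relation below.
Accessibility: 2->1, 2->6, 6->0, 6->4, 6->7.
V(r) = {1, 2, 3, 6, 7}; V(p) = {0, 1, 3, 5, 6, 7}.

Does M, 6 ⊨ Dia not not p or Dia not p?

At 6: Dia not not p is true, Dia not p is true, so Dia not not p or Dia not p is true.
  At 6: Dia not not p requires not not p at some successor in {0, 4, 7}.
    not not p holds at 0, so Dia not not p is true at 6.
  At 6: Dia not p requires not p at some successor in {0, 4, 7}.
    not p holds at 4, so Dia not p is true at 6.

Yes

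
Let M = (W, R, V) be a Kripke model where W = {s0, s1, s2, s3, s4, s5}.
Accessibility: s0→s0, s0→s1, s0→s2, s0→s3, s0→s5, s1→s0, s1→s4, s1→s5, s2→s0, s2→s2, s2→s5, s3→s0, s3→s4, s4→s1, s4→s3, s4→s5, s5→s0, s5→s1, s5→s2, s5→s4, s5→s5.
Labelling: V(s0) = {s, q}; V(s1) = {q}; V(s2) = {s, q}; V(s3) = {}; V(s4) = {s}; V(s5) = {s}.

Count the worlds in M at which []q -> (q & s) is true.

6

Recall that []ψ holds at a world iff ψ holds at every accessible world, and <>ψ holds iff ψ holds at some accessible world.
Let φ = []q -> (q & s). Evaluate φ at each world:
  s0 (successors {s0, s1, s2, s3, s5}): φ is true.
  s1 (successors {s0, s4, s5}): φ is true.
  s2 (successors {s0, s2, s5}): φ is true.
  s3 (successors {s0, s4}): φ is true.
  s4 (successors {s1, s3, s5}): φ is true.
  s5 (successors {s0, s1, s2, s4, s5}): φ is true.
For instance, at s3:
  At s3: []q is false, q & s is false, so []q -> (q & s) is true.
    At s3: []q requires q at every successor {s0, s4}.
      q fails at s4, so []q is false at s3.
Satisfying worlds: {s0, s1, s2, s3, s4, s5}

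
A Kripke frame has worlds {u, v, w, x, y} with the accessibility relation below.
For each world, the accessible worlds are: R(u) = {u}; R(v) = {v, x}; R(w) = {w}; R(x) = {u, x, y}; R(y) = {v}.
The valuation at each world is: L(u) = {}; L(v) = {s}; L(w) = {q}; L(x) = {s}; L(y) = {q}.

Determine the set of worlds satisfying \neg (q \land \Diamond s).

Let φ = \neg (q \land \Diamond s). Evaluate φ at each world:
  u (successors {u}): φ is true.
  v (successors {v, x}): φ is true.
  w (successors {w}): φ is true.
  x (successors {u, x, y}): φ is true.
  y (successors {v}): φ is false.
For instance, at y:
  At y: q \land \Diamond s is true, so \neg (q \land \Diamond s) is false.
    At y: q is true, \Diamond s is true, so q \land \Diamond s is true.
      At y: \Diamond s requires s at some successor in {v}.
        s holds at v, so \Diamond s is true at y.
Satisfying worlds: {u, v, w, x}

u, v, w, x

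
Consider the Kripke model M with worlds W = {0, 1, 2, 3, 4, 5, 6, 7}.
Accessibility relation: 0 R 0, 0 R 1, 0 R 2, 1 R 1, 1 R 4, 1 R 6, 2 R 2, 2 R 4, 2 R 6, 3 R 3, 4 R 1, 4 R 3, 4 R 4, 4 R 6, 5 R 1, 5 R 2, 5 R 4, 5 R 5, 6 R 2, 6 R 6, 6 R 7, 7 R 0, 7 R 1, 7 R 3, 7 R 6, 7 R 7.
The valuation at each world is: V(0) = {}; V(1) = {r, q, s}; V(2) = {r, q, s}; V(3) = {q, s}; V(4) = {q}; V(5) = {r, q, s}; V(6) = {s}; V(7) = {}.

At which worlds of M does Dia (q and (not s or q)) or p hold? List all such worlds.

0, 1, 2, 3, 4, 5, 6, 7

Recall that Dia ψ holds at a world iff ψ holds at some accessible world.
Let φ = Dia (q and (not s or q)) or p. Evaluate φ at each world:
  0 (successors {0, 1, 2}): φ is true.
  1 (successors {1, 4, 6}): φ is true.
  2 (successors {2, 4, 6}): φ is true.
  3 (successors {3}): φ is true.
  4 (successors {1, 3, 4, 6}): φ is true.
  5 (successors {1, 2, 4, 5}): φ is true.
  6 (successors {2, 6, 7}): φ is true.
  7 (successors {0, 1, 3, 6, 7}): φ is true.
For instance, at 1:
  At 1: Dia (q and (not s or q)) is true, p is false, so Dia (q and (not s or q)) or p is true.
    At 1: Dia (q and (not s or q)) requires q and (not s or q) at some successor in {1, 4, 6}.
      q and (not s or q) holds at 1, so Dia (q and (not s or q)) is true at 1.
Satisfying worlds: {0, 1, 2, 3, 4, 5, 6, 7}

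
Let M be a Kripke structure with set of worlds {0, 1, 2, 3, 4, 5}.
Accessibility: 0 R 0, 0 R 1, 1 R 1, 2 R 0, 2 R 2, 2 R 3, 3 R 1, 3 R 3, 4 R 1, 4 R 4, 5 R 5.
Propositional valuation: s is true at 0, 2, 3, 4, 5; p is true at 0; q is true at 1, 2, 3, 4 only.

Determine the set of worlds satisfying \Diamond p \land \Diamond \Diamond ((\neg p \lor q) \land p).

none

Let φ = \Diamond p \land \Diamond \Diamond ((\neg p \lor q) \land p). Evaluate φ at each world:
  0 (successors {0, 1}): φ is false.
  1 (successors {1}): φ is false.
  2 (successors {0, 2, 3}): φ is false.
  3 (successors {1, 3}): φ is false.
  4 (successors {1, 4}): φ is false.
  5 (successors {5}): φ is false.
For instance, at 2:
  At 2: \Diamond p is true, \Diamond \Diamond ((\neg p \lor q) \land p) is false, so \Diamond p \land \Diamond \Diamond ((\neg p \lor q) \land p) is false.
    At 2: \Diamond p requires p at some successor in {0, 2, 3}.
      p holds at 0, so \Diamond p is true at 2.
    At 2: \Diamond \Diamond ((\neg p \lor q) \land p) requires \Diamond ((\neg p \lor q) \land p) at some successor in {0, 2, 3}.
      At 0: \Diamond ((\neg p \lor q) \land p) is false.
      At 2: \Diamond ((\neg p \lor q) \land p) is false.
      At 3: \Diamond ((\neg p \lor q) \land p) is false.
    So \Diamond \Diamond ((\neg p \lor q) \land p) is false at 2.
Satisfying worlds: none.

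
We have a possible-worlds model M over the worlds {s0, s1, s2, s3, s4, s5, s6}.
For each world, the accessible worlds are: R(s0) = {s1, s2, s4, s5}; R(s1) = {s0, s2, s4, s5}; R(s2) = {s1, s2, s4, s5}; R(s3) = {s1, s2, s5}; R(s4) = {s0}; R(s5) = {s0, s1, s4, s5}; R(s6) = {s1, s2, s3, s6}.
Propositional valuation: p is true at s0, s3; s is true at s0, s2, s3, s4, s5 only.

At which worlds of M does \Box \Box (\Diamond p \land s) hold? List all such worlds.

none

Let φ = \Box \Box (\Diamond p \land s). Evaluate φ at each world:
  s0 (successors {s1, s2, s4, s5}): φ is false.
  s1 (successors {s0, s2, s4, s5}): φ is false.
  s2 (successors {s1, s2, s4, s5}): φ is false.
  s3 (successors {s1, s2, s5}): φ is false.
  s4 (successors {s0}): φ is false.
  s5 (successors {s0, s1, s4, s5}): φ is false.
  s6 (successors {s1, s2, s3, s6}): φ is false.
For instance, at s5:
  At s5: \Box \Box (\Diamond p \land s) requires \Box (\Diamond p \land s) at every successor {s0, s1, s4, s5}.
    \Box (\Diamond p \land s) fails at s0, so \Box \Box (\Diamond p \land s) is false at s5.
      At s0: \Box (\Diamond p \land s) requires \Diamond p \land s at every successor {s1, s2, s4, s5}.
        \Diamond p \land s fails at s1, so \Box (\Diamond p \land s) is false at s0.
Satisfying worlds: none.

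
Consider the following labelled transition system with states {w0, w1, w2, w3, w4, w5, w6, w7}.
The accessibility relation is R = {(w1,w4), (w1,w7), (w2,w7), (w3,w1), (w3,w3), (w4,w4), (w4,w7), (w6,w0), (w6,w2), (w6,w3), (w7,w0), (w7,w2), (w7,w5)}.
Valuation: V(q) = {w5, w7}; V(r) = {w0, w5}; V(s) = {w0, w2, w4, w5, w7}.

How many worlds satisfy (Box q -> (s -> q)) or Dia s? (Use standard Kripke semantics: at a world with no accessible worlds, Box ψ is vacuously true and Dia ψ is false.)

Let φ = (Box q -> (s -> q)) or Dia s. Evaluate φ at each world:
  w0 (successors ∅): φ is false.
  w1 (successors {w4, w7}): φ is true.
  w2 (successors {w7}): φ is true.
  w3 (successors {w1, w3}): φ is true.
  w4 (successors {w4, w7}): φ is true.
  w5 (successors ∅): φ is true.
  w6 (successors {w0, w2, w3}): φ is true.
  w7 (successors {w0, w2, w5}): φ is true.
For instance, at w7:
  At w7: Box q -> (s -> q) is true, Dia s is true, so (Box q -> (s -> q)) or Dia s is true.
    At w7: Box q is false, s -> q is true, so Box q -> (s -> q) is true.
      At w7: Box q requires q at every successor {w0, w2, w5}.
        q fails at w0, so Box q is false at w7.
    At w7: Dia s requires s at some successor in {w0, w2, w5}.
      s holds at w0, so Dia s is true at w7.
Satisfying worlds: {w1, w2, w3, w4, w5, w6, w7}

7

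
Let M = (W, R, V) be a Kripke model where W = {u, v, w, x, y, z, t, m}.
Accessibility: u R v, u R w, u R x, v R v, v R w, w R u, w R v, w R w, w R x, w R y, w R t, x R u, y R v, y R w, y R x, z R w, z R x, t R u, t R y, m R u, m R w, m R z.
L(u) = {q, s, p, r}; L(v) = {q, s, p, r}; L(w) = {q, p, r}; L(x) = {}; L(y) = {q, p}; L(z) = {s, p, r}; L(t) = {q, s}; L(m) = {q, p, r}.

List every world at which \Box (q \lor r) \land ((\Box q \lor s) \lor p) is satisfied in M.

Recall that \Box ψ holds at a world iff ψ holds at every accessible world, and \Diamond ψ holds iff ψ holds at some accessible world.
Let φ = \Box (q \lor r) \land ((\Box q \lor s) \lor p). Evaluate φ at each world:
  u (successors {v, w, x}): φ is false.
  v (successors {v, w}): φ is true.
  w (successors {u, v, w, x, y, t}): φ is false.
  x (successors {u}): φ is true.
  y (successors {v, w, x}): φ is false.
  z (successors {w, x}): φ is false.
  t (successors {u, y}): φ is true.
  m (successors {u, w, z}): φ is true.
For instance, at x:
  At x: \Box (q \lor r) is true, (\Box q \lor s) \lor p is true, so \Box (q \lor r) \land ((\Box q \lor s) \lor p) is true.
    At x: \Box (q \lor r) requires q \lor r at every successor {u}.
      At u: q \lor r is true.
    So \Box (q \lor r) is true at x.
    At x: \Box q \lor s is true, p is false, so (\Box q \lor s) \lor p is true.
      At x: \Box q is true, s is false, so \Box q \lor s is true.
Satisfying worlds: {v, x, t, m}

v, x, t, m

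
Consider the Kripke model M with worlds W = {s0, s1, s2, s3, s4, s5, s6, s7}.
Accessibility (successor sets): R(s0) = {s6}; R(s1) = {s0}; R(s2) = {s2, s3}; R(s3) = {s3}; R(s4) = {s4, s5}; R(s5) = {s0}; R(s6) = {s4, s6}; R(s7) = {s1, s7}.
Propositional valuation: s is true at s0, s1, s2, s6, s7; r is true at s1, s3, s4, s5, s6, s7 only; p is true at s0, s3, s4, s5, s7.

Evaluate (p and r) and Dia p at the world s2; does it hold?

Recall that Dia ψ holds at a world iff ψ holds at some accessible world.
At s2: p and r is false, Dia p is true, so (p and r) and Dia p is false.
  At s2: Dia p requires p at some successor in {s2, s3}.
    p holds at s3, so Dia p is true at s2.

No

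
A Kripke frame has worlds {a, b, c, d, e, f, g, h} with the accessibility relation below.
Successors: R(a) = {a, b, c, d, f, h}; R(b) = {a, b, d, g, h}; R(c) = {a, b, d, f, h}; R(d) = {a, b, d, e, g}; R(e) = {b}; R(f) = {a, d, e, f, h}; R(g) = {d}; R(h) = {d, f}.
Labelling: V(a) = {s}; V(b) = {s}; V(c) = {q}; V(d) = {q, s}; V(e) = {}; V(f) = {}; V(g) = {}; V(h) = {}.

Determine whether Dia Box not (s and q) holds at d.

At d: Dia Box not (s and q) requires Box not (s and q) at some successor in {a, b, d, e, g}.
  Box not (s and q) holds at e, so Dia Box not (s and q) is true at d.
    At e: Box not (s and q) requires not (s and q) at every successor {b}.
      At b: not (s and q) is true.
    So Box not (s and q) is true at e.

Yes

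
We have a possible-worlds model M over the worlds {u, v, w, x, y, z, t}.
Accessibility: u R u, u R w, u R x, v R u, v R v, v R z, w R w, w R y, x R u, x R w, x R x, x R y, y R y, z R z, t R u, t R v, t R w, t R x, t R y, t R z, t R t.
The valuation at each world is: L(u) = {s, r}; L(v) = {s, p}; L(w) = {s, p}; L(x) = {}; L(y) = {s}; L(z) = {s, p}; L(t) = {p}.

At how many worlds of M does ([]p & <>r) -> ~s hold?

7

Let φ = ([]p & <>r) -> ~s. Evaluate φ at each world:
  u (successors {u, w, x}): φ is true.
  v (successors {u, v, z}): φ is true.
  w (successors {w, y}): φ is true.
  x (successors {u, w, x, y}): φ is true.
  y (successors {y}): φ is true.
  z (successors {z}): φ is true.
  t (successors {u, v, w, x, y, z, t}): φ is true.
For instance, at y:
  At y: []p & <>r is false, ~s is false, so ([]p & <>r) -> ~s is true.
    At y: []p is false, <>r is false, so []p & <>r is false.
      At y: []p requires p at every successor {y}.
        p fails at y, so []p is false at y.
      At y: <>r requires r at some successor in {y}.
        At y: r is false.
      So <>r is false at y.
Satisfying worlds: {u, v, w, x, y, z, t}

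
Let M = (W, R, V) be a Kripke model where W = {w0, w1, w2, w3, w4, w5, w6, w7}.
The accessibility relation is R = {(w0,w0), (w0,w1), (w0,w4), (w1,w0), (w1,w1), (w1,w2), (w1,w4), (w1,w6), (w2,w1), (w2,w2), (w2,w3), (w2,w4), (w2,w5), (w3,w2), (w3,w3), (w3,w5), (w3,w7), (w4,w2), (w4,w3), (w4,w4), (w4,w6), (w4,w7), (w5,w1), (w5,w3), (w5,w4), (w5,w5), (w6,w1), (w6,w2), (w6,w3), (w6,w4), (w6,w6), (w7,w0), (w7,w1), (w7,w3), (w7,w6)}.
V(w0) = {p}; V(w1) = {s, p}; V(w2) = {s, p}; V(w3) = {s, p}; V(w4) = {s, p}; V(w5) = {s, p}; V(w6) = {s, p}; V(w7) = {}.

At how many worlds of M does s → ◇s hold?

8

Recall that ◇ψ holds at a world iff ψ holds at some accessible world.
Let φ = s → ◇s. Evaluate φ at each world:
  w0 (successors {w0, w1, w4}): φ is true.
  w1 (successors {w0, w1, w2, w4, w6}): φ is true.
  w2 (successors {w1, w2, w3, w4, w5}): φ is true.
  w3 (successors {w2, w3, w5, w7}): φ is true.
  w4 (successors {w2, w3, w4, w6, w7}): φ is true.
  w5 (successors {w1, w3, w4, w5}): φ is true.
  w6 (successors {w1, w2, w3, w4, w6}): φ is true.
  w7 (successors {w0, w1, w3, w6}): φ is true.
For instance, at w4:
  At w4: s is true, ◇s is true, so s → ◇s is true.
    At w4: ◇s requires s at some successor in {w2, w3, w4, w6, w7}.
      s holds at w2, so ◇s is true at w4.
Satisfying worlds: {w0, w1, w2, w3, w4, w5, w6, w7}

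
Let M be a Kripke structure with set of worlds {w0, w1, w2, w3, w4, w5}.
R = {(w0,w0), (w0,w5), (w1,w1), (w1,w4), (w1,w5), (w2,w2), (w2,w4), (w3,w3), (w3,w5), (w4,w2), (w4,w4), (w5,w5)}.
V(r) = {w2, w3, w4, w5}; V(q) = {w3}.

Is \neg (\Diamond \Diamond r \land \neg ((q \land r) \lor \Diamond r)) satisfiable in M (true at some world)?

Yes

Recall that \Diamond ψ holds at a world iff ψ holds at some accessible world.
Let φ = \neg (\Diamond \Diamond r \land \neg ((q \land r) \lor \Diamond r)). Evaluate φ at each world:
  w0 (successors {w0, w5}): φ is true.
  w1 (successors {w1, w4, w5}): φ is true.
  w2 (successors {w2, w4}): φ is true.
  w3 (successors {w3, w5}): φ is true.
  w4 (successors {w2, w4}): φ is true.
  w5 (successors {w5}): φ is true.
Detail at w0 (witness):
  At w0: \Diamond \Diamond r \land \neg ((q \land r) \lor \Diamond r) is false, so \neg (\Diamond \Diamond r \land \neg ((q \land r) \lor \Diamond r)) is true.
    At w0: \Diamond \Diamond r is true, \neg ((q \land r) \lor \Diamond r) is false, so \Diamond \Diamond r \land \neg ((q \land r) \lor \Diamond r) is false.
      At w0: \Diamond \Diamond r requires \Diamond r at some successor in {w0, w5}.
        \Diamond r holds at w0, so \Diamond \Diamond r is true at w0.
      At w0: (q \land r) \lor \Diamond r is true, so \neg ((q \land r) \lor \Diamond r) is false.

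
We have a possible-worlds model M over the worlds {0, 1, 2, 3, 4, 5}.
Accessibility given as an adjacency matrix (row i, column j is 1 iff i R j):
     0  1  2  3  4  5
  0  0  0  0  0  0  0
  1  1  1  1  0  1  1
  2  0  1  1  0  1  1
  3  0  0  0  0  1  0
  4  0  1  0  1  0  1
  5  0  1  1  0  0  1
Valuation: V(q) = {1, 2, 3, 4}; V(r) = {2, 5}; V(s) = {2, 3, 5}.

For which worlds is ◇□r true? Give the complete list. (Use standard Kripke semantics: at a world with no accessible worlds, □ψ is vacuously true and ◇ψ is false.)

Let φ = ◇□r. Evaluate φ at each world:
  0 (successors ∅): φ is false.
  1 (successors {0, 1, 2, 4, 5}): φ is true.
  2 (successors {1, 2, 4, 5}): φ is false.
  3 (successors {4}): φ is false.
  4 (successors {1, 3, 5}): φ is false.
  5 (successors {1, 2, 5}): φ is false.
For instance, at 4:
  At 4: ◇□r requires □r at some successor in {1, 3, 5}.
    At 1: □r is false.
    At 3: □r is false.
    At 5: □r is false.
  So ◇□r is false at 4.
Satisfying worlds: {1}

1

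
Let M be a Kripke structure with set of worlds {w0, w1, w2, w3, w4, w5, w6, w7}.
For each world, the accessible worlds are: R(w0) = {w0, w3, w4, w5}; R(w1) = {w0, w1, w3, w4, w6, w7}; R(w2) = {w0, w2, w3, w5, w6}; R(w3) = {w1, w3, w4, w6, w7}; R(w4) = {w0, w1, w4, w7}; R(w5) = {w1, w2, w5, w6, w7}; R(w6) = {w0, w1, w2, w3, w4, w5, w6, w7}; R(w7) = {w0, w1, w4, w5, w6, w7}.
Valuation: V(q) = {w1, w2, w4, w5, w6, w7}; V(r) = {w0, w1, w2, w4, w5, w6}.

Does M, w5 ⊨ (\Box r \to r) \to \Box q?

Yes

At w5: \Box r \to r is true, \Box q is true, so (\Box r \to r) \to \Box q is true.
  At w5: \Box r is false, r is true, so \Box r \to r is true.
    At w5: \Box r requires r at every successor {w1, w2, w5, w6, w7}.
      r fails at w7, so \Box r is false at w5.
  At w5: \Box q requires q at every successor {w1, w2, w5, w6, w7}.
    At w1: q is true.
    At w2: q is true.
    At w5: q is true.
    At w6: q is true.
    At w7: q is true.
  So \Box q is true at w5.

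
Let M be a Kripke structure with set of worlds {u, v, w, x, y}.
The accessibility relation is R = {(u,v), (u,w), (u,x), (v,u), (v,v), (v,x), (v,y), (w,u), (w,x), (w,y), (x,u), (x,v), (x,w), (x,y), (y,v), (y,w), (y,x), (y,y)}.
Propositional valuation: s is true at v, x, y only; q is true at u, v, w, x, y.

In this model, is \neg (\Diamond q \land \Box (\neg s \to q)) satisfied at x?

At x: \Diamond q \land \Box (\neg s \to q) is true, so \neg (\Diamond q \land \Box (\neg s \to q)) is false.
  At x: \Diamond q is true, \Box (\neg s \to q) is true, so \Diamond q \land \Box (\neg s \to q) is true.
    At x: \Diamond q requires q at some successor in {u, v, w, y}.
      q holds at u, so \Diamond q is true at x.
    At x: \Box (\neg s \to q) requires \neg s \to q at every successor {u, v, w, y}.
      At u: \neg s \to q is true.
      At v: \neg s \to q is true.
      At w: \neg s \to q is true.
      At y: \neg s \to q is true.
    So \Box (\neg s \to q) is true at x.

No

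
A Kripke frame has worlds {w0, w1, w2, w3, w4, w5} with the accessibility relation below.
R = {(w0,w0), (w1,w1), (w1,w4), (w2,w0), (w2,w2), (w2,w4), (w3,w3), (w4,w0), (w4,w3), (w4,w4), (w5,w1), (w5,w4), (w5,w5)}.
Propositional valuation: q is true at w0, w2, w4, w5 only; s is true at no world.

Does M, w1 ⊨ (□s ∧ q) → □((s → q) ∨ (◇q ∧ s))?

At w1: □s ∧ q is false, □((s → q) ∨ (◇q ∧ s)) is true, so (□s ∧ q) → □((s → q) ∨ (◇q ∧ s)) is true.
  At w1: □s is false, q is false, so □s ∧ q is false.
    At w1: □s requires s at every successor {w1, w4}.
      s fails at w1, so □s is false at w1.
  At w1: □((s → q) ∨ (◇q ∧ s)) requires (s → q) ∨ (◇q ∧ s) at every successor {w1, w4}.
      At w1: s → q is true, ◇q ∧ s is false, so (s → q) ∨ (◇q ∧ s) is true.
      At w4: s → q is true, ◇q ∧ s is false, so (s → q) ∨ (◇q ∧ s) is true.
  So □((s → q) ∨ (◇q ∧ s)) is true at w1.

Yes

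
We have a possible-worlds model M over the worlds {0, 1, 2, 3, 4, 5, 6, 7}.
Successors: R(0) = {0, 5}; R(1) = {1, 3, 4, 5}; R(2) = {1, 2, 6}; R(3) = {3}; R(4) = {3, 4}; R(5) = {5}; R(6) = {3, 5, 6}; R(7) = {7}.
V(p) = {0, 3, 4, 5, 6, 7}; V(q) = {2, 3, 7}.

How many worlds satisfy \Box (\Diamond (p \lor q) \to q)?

2

Let φ = \Box (\Diamond (p \lor q) \to q). Evaluate φ at each world:
  0 (successors {0, 5}): φ is false.
  1 (successors {1, 3, 4, 5}): φ is false.
  2 (successors {1, 2, 6}): φ is false.
  3 (successors {3}): φ is true.
  4 (successors {3, 4}): φ is false.
  5 (successors {5}): φ is false.
  6 (successors {3, 5, 6}): φ is false.
  7 (successors {7}): φ is true.
For instance, at 2:
  At 2: \Box (\Diamond (p \lor q) \to q) requires \Diamond (p \lor q) \to q at every successor {1, 2, 6}.
    \Diamond (p \lor q) \to q fails at 1, so \Box (\Diamond (p \lor q) \to q) is false at 2.
      At 1: \Diamond (p \lor q) is true, q is false, so \Diamond (p \lor q) \to q is false.
Satisfying worlds: {3, 7}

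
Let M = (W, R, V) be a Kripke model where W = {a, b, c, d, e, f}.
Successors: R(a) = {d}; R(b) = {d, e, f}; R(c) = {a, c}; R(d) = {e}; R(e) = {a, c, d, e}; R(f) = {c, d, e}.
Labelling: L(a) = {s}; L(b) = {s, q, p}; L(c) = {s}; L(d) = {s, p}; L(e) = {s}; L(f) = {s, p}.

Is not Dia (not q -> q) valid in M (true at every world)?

Let φ = not Dia (not q -> q). Evaluate φ at each world:
  a (successors {d}): φ is true.
  b (successors {d, e, f}): φ is true.
  c (successors {a, c}): φ is true.
  d (successors {e}): φ is true.
  e (successors {a, c, d, e}): φ is true.
  f (successors {c, d, e}): φ is true.
For instance, at e:
  At e: Dia (not q -> q) is false, so not Dia (not q -> q) is true.
    At e: Dia (not q -> q) requires not q -> q at some successor in {a, c, d, e}.
      At a: not q -> q is false.
      At c: not q -> q is false.
      At d: not q -> q is false.
      At e: not q -> q is false.
    So Dia (not q -> q) is false at e.

Yes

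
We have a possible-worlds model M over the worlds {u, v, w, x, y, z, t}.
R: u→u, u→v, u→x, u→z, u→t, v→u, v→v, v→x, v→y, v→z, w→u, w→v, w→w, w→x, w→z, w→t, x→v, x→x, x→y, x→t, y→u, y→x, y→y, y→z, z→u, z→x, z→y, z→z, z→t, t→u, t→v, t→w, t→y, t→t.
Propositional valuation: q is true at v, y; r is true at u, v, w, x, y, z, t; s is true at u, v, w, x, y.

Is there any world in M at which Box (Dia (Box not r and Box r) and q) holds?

Recall that Box ψ holds at a world iff ψ holds at every accessible world, and Dia ψ holds iff ψ holds at some accessible world.
Let φ = Box (Dia (Box not r and Box r) and q). Evaluate φ at each world:
  u (successors {u, v, x, z, t}): φ is false.
  v (successors {u, v, x, y, z}): φ is false.
  w (successors {u, v, w, x, z, t}): φ is false.
  x (successors {v, x, y, t}): φ is false.
  y (successors {u, x, y, z}): φ is false.
  z (successors {u, x, y, z, t}): φ is false.
  t (successors {u, v, w, y, t}): φ is false.
For instance, at t:
  At t: Box (Dia (Box not r and Box r) and q) requires Dia (Box not r and Box r) and q at every successor {u, v, w, y, t}.
    Dia (Box not r and Box r) and q fails at u, so Box (Dia (Box not r and Box r) and q) is false at t.
      At u: Dia (Box not r and Box r) is false, q is false, so Dia (Box not r and Box r) and q is false.

No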